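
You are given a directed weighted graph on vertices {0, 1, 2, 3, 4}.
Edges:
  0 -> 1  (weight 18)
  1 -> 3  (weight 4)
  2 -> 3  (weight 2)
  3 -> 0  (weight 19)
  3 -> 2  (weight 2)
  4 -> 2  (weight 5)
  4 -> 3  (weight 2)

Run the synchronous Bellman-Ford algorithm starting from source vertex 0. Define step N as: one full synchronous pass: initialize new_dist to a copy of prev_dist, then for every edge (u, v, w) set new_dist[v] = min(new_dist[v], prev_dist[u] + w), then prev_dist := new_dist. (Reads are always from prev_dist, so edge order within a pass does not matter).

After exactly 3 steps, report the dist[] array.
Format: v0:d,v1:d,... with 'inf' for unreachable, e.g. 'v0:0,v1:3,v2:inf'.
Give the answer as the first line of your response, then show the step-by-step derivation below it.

v0:0,v1:18,v2:24,v3:22,v4:inf

step 1: dist = v0:0,v1:18,v2:inf,v3:inf,v4:inf
step 2: dist = v0:0,v1:18,v2:inf,v3:22,v4:inf
step 3: dist = v0:0,v1:18,v2:24,v3:22,v4:inf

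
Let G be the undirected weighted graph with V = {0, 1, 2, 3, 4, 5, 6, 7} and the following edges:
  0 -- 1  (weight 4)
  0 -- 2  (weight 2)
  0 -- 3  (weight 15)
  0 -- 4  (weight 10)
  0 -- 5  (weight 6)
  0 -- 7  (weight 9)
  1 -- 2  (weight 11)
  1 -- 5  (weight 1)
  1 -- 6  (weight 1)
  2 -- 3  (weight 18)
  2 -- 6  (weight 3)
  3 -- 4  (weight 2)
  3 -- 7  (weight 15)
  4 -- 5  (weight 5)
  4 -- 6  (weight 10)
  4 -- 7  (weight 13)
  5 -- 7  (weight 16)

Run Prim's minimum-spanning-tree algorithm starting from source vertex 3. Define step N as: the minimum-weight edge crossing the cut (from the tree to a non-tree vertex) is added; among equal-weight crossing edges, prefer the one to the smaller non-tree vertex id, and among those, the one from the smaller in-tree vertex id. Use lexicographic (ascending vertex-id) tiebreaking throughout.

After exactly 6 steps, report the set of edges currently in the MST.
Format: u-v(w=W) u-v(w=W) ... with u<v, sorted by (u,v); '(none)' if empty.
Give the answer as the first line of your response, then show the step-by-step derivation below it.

0-2(w=2) 1-5(w=1) 1-6(w=1) 2-6(w=3) 3-4(w=2) 4-5(w=5)

step 1: add edge 3-4 (w=2); MST = {3-4(w=2)}
step 2: add edge 4-5 (w=5); MST = {3-4(w=2) 4-5(w=5)}
step 3: add edge 1-5 (w=1); MST = {1-5(w=1) 3-4(w=2) 4-5(w=5)}
step 4: add edge 1-6 (w=1); MST = {1-5(w=1) 1-6(w=1) 3-4(w=2) 4-5(w=5)}
step 5: add edge 2-6 (w=3); MST = {1-5(w=1) 1-6(w=1) 2-6(w=3) 3-4(w=2) 4-5(w=5)}
step 6: add edge 0-2 (w=2); MST = {0-2(w=2) 1-5(w=1) 1-6(w=1) 2-6(w=3) 3-4(w=2) 4-5(w=5)}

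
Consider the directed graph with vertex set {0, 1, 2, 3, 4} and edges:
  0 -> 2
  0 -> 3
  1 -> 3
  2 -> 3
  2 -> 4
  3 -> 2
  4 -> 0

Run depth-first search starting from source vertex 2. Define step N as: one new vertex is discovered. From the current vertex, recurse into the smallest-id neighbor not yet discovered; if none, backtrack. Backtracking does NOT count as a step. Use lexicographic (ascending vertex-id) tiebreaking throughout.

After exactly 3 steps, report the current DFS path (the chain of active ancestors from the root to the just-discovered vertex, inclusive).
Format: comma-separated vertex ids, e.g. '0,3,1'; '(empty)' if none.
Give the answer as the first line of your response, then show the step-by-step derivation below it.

2,4

step 1: discover 2; path=2; order=2
step 2: discover 3; path=2>3; order=2,3
step 3: discover 4; path=2>4; order=2,3,4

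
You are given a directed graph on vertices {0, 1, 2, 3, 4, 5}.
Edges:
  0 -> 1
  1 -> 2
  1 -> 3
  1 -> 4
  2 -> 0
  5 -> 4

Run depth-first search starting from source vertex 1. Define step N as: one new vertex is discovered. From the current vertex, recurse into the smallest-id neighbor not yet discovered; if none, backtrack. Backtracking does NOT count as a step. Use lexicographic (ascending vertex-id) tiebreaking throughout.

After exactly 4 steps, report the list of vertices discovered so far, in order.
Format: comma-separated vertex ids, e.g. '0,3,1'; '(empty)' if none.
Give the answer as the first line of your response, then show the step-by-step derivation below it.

1,2,0,3

step 1: discover 1; path=1; order=1
step 2: discover 2; path=1>2; order=1,2
step 3: discover 0; path=1>2>0; order=1,2,0
step 4: discover 3; path=1>3; order=1,2,0,3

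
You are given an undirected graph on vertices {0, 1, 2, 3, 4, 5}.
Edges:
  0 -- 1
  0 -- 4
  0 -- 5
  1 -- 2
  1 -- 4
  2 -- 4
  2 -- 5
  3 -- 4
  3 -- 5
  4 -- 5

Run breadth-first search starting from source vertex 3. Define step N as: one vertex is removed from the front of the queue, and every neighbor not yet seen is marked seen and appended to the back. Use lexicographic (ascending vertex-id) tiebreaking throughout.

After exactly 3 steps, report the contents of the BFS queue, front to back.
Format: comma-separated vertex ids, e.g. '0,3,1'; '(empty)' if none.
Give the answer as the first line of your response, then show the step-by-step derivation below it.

0,1,2

step 1: dequeue 3; queue=[4,5]; order=3
step 2: dequeue 4; queue=[5,0,1,2]; order=3,4
step 3: dequeue 5; queue=[0,1,2]; order=3,4,5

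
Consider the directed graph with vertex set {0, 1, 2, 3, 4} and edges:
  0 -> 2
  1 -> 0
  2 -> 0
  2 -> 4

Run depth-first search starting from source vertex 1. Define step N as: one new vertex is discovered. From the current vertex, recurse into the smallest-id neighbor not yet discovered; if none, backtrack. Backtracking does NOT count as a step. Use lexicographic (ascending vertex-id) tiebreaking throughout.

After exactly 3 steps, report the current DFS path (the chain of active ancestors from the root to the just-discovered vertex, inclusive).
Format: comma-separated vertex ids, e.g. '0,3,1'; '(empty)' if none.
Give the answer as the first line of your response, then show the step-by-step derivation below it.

1,0,2

step 1: discover 1; path=1; order=1
step 2: discover 0; path=1>0; order=1,0
step 3: discover 2; path=1>0>2; order=1,0,2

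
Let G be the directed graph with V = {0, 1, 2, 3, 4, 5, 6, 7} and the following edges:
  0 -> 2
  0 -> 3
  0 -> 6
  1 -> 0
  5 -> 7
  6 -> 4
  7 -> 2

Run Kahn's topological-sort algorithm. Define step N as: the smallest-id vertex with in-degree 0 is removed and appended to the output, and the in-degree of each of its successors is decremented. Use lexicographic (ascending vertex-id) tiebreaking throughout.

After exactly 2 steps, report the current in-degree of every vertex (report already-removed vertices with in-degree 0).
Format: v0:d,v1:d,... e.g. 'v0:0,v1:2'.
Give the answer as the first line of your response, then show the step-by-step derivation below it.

v0:0,v1:0,v2:1,v3:0,v4:1,v5:0,v6:0,v7:1

step 1: output 1; order=[1]; indeg=(0,0,2,1,1,0,1,1)
step 2: output 0; order=[1,0]; indeg=(0,0,1,0,1,0,0,1)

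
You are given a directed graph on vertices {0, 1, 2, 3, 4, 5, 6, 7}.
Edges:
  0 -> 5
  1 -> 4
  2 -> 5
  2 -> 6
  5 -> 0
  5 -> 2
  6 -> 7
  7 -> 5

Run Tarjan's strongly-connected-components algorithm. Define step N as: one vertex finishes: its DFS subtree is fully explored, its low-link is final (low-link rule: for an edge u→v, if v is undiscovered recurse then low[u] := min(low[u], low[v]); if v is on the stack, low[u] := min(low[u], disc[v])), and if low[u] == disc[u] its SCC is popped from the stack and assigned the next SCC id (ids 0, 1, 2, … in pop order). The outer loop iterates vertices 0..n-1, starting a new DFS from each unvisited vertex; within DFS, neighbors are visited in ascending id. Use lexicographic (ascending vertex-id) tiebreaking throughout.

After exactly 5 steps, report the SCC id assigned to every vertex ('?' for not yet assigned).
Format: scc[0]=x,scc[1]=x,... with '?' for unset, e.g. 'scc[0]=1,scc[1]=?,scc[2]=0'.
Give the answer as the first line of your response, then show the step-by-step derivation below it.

scc[0]=0,scc[1]=?,scc[2]=0,scc[3]=?,scc[4]=?,scc[5]=0,scc[6]=0,scc[7]=0

step 1: low=(low[0]=0,low[1]=?,low[2]=1,low[3]=?,low[4]=?,low[5]=0,low[6]=3,low[7]=1); scc=(scc[0]=?,scc[1]=?,scc[2]=?,scc[3]=?,scc[4]=?,scc[5]=?,scc[6]=?,scc[7]=?)
step 2: low=(low[0]=0,low[1]=?,low[2]=1,low[3]=?,low[4]=?,low[5]=0,low[6]=1,low[7]=1); scc=(scc[0]=?,scc[1]=?,scc[2]=?,scc[3]=?,scc[4]=?,scc[5]=?,scc[6]=?,scc[7]=?)
step 3: low=(low[0]=0,low[1]=?,low[2]=1,low[3]=?,low[4]=?,low[5]=0,low[6]=1,low[7]=1); scc=(scc[0]=?,scc[1]=?,scc[2]=?,scc[3]=?,scc[4]=?,scc[5]=?,scc[6]=?,scc[7]=?)
step 4: low=(low[0]=0,low[1]=?,low[2]=1,low[3]=?,low[4]=?,low[5]=0,low[6]=1,low[7]=1); scc=(scc[0]=?,scc[1]=?,scc[2]=?,scc[3]=?,scc[4]=?,scc[5]=?,scc[6]=?,scc[7]=?)
step 5: low=(low[0]=0,low[1]=?,low[2]=1,low[3]=?,low[4]=?,low[5]=0,low[6]=1,low[7]=1); scc=(scc[0]=0,scc[1]=?,scc[2]=0,scc[3]=?,scc[4]=?,scc[5]=0,scc[6]=0,scc[7]=0)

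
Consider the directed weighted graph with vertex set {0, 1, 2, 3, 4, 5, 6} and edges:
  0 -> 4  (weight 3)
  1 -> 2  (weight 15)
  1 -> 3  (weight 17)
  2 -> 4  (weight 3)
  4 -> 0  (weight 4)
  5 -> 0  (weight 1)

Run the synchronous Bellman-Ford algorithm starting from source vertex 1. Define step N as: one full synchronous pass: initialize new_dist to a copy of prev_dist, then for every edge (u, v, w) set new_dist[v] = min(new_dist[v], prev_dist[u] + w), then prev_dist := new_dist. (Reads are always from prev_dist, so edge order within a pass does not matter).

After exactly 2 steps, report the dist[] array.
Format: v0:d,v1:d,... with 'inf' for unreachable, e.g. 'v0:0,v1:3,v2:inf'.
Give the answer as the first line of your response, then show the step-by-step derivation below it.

v0:inf,v1:0,v2:15,v3:17,v4:18,v5:inf,v6:inf

step 1: dist = v0:inf,v1:0,v2:15,v3:17,v4:inf,v5:inf,v6:inf
step 2: dist = v0:inf,v1:0,v2:15,v3:17,v4:18,v5:inf,v6:inf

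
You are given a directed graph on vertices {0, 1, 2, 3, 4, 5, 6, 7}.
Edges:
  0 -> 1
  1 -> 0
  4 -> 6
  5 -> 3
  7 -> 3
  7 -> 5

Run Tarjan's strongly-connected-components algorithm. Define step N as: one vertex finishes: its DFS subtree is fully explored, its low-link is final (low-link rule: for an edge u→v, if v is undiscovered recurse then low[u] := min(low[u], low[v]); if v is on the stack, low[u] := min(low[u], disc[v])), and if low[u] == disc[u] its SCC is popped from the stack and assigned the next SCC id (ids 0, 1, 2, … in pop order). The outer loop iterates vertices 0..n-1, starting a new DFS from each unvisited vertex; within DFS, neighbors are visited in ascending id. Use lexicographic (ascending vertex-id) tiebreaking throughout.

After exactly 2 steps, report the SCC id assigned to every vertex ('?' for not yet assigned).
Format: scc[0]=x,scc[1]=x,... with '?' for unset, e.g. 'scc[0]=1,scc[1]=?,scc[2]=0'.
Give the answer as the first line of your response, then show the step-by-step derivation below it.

scc[0]=0,scc[1]=0,scc[2]=?,scc[3]=?,scc[4]=?,scc[5]=?,scc[6]=?,scc[7]=?

step 1: low=(low[0]=0,low[1]=0,low[2]=?,low[3]=?,low[4]=?,low[5]=?,low[6]=?,low[7]=?); scc=(scc[0]=?,scc[1]=?,scc[2]=?,scc[3]=?,scc[4]=?,scc[5]=?,scc[6]=?,scc[7]=?)
step 2: low=(low[0]=0,low[1]=0,low[2]=?,low[3]=?,low[4]=?,low[5]=?,low[6]=?,low[7]=?); scc=(scc[0]=0,scc[1]=0,scc[2]=?,scc[3]=?,scc[4]=?,scc[5]=?,scc[6]=?,scc[7]=?)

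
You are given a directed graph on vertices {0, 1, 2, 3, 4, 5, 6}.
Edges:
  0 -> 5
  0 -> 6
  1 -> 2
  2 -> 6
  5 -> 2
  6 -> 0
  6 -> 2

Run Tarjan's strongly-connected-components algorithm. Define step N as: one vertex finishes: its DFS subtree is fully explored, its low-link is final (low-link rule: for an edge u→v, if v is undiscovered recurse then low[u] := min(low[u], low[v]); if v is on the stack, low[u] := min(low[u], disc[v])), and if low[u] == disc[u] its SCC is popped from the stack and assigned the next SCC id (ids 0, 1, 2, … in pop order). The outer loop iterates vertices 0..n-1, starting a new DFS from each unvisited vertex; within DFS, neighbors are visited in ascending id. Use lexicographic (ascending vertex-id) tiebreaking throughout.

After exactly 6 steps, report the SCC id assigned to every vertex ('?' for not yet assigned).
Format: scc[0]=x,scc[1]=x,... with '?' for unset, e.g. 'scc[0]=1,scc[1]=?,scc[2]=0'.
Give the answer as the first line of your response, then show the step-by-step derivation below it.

scc[0]=0,scc[1]=1,scc[2]=0,scc[3]=2,scc[4]=?,scc[5]=0,scc[6]=0

step 1: low=(low[0]=0,low[1]=?,low[2]=2,low[3]=?,low[4]=?,low[5]=1,low[6]=0); scc=(scc[0]=?,scc[1]=?,scc[2]=?,scc[3]=?,scc[4]=?,scc[5]=?,scc[6]=?)
step 2: low=(low[0]=0,low[1]=?,low[2]=0,low[3]=?,low[4]=?,low[5]=1,low[6]=0); scc=(scc[0]=?,scc[1]=?,scc[2]=?,scc[3]=?,scc[4]=?,scc[5]=?,scc[6]=?)
step 3: low=(low[0]=0,low[1]=?,low[2]=0,low[3]=?,low[4]=?,low[5]=0,low[6]=0); scc=(scc[0]=?,scc[1]=?,scc[2]=?,scc[3]=?,scc[4]=?,scc[5]=?,scc[6]=?)
step 4: low=(low[0]=0,low[1]=?,low[2]=0,low[3]=?,low[4]=?,low[5]=0,low[6]=0); scc=(scc[0]=0,scc[1]=?,scc[2]=0,scc[3]=?,scc[4]=?,scc[5]=0,scc[6]=0)
step 5: low=(low[0]=0,low[1]=4,low[2]=0,low[3]=?,low[4]=?,low[5]=0,low[6]=0); scc=(scc[0]=0,scc[1]=1,scc[2]=0,scc[3]=?,scc[4]=?,scc[5]=0,scc[6]=0)
step 6: low=(low[0]=0,low[1]=4,low[2]=0,low[3]=5,low[4]=?,low[5]=0,low[6]=0); scc=(scc[0]=0,scc[1]=1,scc[2]=0,scc[3]=2,scc[4]=?,scc[5]=0,scc[6]=0)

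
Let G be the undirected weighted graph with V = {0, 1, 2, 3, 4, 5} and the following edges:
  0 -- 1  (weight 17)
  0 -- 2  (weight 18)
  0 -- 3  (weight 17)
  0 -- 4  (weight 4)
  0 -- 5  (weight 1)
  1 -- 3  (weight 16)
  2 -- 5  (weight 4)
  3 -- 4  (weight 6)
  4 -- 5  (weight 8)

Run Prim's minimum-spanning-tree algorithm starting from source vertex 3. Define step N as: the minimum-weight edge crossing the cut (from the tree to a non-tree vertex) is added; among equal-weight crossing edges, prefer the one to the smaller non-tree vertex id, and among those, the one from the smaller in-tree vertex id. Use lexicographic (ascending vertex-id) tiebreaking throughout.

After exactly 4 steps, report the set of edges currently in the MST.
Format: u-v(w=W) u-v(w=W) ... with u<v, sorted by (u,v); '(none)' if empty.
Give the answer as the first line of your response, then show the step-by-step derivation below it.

0-4(w=4) 0-5(w=1) 2-5(w=4) 3-4(w=6)

step 1: add edge 3-4 (w=6); MST = {3-4(w=6)}
step 2: add edge 0-4 (w=4); MST = {0-4(w=4) 3-4(w=6)}
step 3: add edge 0-5 (w=1); MST = {0-4(w=4) 0-5(w=1) 3-4(w=6)}
step 4: add edge 2-5 (w=4); MST = {0-4(w=4) 0-5(w=1) 2-5(w=4) 3-4(w=6)}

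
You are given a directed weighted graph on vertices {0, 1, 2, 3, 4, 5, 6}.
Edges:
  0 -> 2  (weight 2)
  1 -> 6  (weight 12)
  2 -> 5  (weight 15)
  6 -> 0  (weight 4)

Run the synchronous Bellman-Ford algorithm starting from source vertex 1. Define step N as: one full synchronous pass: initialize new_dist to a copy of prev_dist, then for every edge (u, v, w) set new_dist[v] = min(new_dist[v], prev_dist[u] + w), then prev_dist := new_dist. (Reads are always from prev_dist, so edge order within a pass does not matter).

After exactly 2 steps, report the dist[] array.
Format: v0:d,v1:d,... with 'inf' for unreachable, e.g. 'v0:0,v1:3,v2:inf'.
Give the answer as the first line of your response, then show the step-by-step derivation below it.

v0:16,v1:0,v2:inf,v3:inf,v4:inf,v5:inf,v6:12

step 1: dist = v0:inf,v1:0,v2:inf,v3:inf,v4:inf,v5:inf,v6:12
step 2: dist = v0:16,v1:0,v2:inf,v3:inf,v4:inf,v5:inf,v6:12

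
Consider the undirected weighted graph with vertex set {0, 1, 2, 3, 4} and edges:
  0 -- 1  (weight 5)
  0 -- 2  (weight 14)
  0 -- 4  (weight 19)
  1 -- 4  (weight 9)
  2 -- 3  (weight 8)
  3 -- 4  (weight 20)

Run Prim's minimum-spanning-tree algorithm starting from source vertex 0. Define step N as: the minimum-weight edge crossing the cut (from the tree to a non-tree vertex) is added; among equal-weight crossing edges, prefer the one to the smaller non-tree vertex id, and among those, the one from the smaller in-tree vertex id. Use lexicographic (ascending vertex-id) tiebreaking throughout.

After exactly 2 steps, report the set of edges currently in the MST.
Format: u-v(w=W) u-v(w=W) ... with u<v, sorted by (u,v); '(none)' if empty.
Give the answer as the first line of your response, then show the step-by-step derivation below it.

0-1(w=5) 1-4(w=9)

step 1: add edge 0-1 (w=5); MST = {0-1(w=5)}
step 2: add edge 1-4 (w=9); MST = {0-1(w=5) 1-4(w=9)}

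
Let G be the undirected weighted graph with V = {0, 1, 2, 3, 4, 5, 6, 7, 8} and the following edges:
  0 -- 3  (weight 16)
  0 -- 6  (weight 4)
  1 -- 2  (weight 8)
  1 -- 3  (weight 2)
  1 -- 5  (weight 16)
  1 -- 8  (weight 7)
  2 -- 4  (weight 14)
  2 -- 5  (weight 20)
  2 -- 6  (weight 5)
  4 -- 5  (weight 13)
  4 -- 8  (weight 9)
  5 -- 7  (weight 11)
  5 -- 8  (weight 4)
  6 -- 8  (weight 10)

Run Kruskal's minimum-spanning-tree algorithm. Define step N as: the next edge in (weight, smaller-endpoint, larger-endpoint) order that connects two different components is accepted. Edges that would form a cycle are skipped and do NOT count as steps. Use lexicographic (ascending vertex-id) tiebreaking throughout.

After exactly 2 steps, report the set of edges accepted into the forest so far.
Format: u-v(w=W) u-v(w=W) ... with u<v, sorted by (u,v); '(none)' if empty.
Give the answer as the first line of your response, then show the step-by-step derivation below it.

0-6(w=4) 1-3(w=2)

step 1: add edge 1-3 (w=2); MST = {1-3(w=2)}
step 2: add edge 0-6 (w=4); MST = {0-6(w=4) 1-3(w=2)}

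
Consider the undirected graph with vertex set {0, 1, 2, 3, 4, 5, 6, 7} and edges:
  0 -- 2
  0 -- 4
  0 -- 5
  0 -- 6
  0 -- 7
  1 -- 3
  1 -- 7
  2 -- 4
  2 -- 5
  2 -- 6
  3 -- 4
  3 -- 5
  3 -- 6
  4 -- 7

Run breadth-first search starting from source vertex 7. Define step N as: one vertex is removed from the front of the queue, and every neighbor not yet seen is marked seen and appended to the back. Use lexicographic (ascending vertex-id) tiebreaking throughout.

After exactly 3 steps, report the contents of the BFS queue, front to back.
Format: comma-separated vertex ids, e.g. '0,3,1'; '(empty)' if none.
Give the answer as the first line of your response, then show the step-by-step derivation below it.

4,2,5,6,3

step 1: dequeue 7; queue=[0,1,4]; order=7
step 2: dequeue 0; queue=[1,4,2,5,6]; order=7,0
step 3: dequeue 1; queue=[4,2,5,6,3]; order=7,0,1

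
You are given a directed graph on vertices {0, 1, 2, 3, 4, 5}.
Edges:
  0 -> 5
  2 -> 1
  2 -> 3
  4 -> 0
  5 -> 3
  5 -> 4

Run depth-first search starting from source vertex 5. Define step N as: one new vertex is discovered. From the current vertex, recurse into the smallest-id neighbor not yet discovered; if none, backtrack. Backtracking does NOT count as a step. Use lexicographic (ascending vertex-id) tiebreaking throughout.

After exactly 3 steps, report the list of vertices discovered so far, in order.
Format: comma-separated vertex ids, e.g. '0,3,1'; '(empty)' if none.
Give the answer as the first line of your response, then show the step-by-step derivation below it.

5,3,4

step 1: discover 5; path=5; order=5
step 2: discover 3; path=5>3; order=5,3
step 3: discover 4; path=5>4; order=5,3,4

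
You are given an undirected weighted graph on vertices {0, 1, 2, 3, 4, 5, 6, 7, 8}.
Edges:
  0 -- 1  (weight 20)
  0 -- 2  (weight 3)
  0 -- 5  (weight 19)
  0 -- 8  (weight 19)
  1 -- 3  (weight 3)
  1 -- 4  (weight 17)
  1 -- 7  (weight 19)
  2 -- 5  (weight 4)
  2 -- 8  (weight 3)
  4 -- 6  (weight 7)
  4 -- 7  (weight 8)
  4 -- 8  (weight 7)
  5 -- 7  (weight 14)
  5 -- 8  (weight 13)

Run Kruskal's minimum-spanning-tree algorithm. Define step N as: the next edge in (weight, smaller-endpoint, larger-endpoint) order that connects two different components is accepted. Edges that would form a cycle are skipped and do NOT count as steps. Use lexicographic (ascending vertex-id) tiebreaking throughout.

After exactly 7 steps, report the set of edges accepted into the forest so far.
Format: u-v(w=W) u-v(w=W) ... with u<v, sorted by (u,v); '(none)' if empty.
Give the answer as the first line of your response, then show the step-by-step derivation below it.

0-2(w=3) 1-3(w=3) 2-5(w=4) 2-8(w=3) 4-6(w=7) 4-7(w=8) 4-8(w=7)

step 1: add edge 0-2 (w=3); MST = {0-2(w=3)}
step 2: add edge 1-3 (w=3); MST = {0-2(w=3) 1-3(w=3)}
step 3: add edge 2-8 (w=3); MST = {0-2(w=3) 1-3(w=3) 2-8(w=3)}
step 4: add edge 2-5 (w=4); MST = {0-2(w=3) 1-3(w=3) 2-5(w=4) 2-8(w=3)}
step 5: add edge 4-6 (w=7); MST = {0-2(w=3) 1-3(w=3) 2-5(w=4) 2-8(w=3) 4-6(w=7)}
step 6: add edge 4-8 (w=7); MST = {0-2(w=3) 1-3(w=3) 2-5(w=4) 2-8(w=3) 4-6(w=7) 4-8(w=7)}
step 7: add edge 4-7 (w=8); MST = {0-2(w=3) 1-3(w=3) 2-5(w=4) 2-8(w=3) 4-6(w=7) 4-7(w=8) 4-8(w=7)}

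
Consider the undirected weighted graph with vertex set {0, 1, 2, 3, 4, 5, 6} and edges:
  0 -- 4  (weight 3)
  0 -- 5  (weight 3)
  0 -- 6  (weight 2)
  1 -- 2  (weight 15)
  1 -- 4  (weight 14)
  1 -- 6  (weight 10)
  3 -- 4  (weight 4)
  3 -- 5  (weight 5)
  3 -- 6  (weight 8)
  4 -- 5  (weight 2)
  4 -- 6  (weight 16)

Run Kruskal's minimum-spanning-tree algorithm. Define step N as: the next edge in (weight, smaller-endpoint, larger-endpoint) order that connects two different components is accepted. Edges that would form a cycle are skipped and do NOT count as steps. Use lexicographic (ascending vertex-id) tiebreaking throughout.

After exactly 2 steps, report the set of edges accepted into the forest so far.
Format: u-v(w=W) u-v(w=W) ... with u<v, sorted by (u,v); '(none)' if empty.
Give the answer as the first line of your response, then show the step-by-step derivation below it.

0-6(w=2) 4-5(w=2)

step 1: add edge 0-6 (w=2); MST = {0-6(w=2)}
step 2: add edge 4-5 (w=2); MST = {0-6(w=2) 4-5(w=2)}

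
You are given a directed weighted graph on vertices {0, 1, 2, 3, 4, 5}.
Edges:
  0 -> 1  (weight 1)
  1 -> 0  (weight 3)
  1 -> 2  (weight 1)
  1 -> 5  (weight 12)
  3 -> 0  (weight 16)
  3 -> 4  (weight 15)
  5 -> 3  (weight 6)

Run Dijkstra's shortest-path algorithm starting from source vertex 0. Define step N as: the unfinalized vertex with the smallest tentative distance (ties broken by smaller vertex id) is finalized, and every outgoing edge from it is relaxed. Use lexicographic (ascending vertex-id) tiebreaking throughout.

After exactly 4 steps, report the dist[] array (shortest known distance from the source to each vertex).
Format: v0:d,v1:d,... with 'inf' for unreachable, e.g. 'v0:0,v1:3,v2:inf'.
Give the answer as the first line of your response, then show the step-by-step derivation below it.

v0:0,v1:1,v2:2,v3:19,v4:inf,v5:13

step 1: dist = v0:0,v1:1,v2:inf,v3:inf,v4:inf,v5:inf
step 2: dist = v0:0,v1:1,v2:2,v3:inf,v4:inf,v5:13
step 3: dist = v0:0,v1:1,v2:2,v3:inf,v4:inf,v5:13
step 4: dist = v0:0,v1:1,v2:2,v3:19,v4:inf,v5:13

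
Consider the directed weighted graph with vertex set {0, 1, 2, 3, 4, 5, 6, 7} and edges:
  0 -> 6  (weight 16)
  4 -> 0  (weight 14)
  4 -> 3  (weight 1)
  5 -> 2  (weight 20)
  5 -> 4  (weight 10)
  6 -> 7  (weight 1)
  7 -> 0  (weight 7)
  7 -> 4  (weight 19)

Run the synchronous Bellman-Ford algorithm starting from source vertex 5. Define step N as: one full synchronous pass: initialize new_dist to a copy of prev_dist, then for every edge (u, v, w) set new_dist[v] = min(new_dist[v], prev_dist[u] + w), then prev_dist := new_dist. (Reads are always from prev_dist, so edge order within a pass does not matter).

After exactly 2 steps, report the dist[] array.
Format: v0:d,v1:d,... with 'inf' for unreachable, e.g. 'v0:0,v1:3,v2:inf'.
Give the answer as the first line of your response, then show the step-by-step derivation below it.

v0:24,v1:inf,v2:20,v3:11,v4:10,v5:0,v6:inf,v7:inf

step 1: dist = v0:inf,v1:inf,v2:20,v3:inf,v4:10,v5:0,v6:inf,v7:inf
step 2: dist = v0:24,v1:inf,v2:20,v3:11,v4:10,v5:0,v6:inf,v7:inf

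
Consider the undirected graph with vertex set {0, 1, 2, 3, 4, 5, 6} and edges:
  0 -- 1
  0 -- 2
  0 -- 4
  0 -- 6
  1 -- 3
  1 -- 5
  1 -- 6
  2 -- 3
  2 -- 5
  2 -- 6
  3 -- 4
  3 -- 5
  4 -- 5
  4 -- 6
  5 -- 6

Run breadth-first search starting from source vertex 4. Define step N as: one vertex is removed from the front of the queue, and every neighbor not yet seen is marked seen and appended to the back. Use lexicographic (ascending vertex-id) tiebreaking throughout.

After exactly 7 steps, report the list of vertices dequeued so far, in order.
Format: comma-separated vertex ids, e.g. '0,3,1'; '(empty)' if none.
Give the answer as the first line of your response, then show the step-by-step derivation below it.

4,0,3,5,6,1,2

step 1: dequeue 4; queue=[0,3,5,6]; order=4
step 2: dequeue 0; queue=[3,5,6,1,2]; order=4,0
step 3: dequeue 3; queue=[5,6,1,2]; order=4,0,3
step 4: dequeue 5; queue=[6,1,2]; order=4,0,3,5
step 5: dequeue 6; queue=[1,2]; order=4,0,3,5,6
step 6: dequeue 1; queue=[2]; order=4,0,3,5,6,1
step 7: dequeue 2; queue=[(empty)]; order=4,0,3,5,6,1,2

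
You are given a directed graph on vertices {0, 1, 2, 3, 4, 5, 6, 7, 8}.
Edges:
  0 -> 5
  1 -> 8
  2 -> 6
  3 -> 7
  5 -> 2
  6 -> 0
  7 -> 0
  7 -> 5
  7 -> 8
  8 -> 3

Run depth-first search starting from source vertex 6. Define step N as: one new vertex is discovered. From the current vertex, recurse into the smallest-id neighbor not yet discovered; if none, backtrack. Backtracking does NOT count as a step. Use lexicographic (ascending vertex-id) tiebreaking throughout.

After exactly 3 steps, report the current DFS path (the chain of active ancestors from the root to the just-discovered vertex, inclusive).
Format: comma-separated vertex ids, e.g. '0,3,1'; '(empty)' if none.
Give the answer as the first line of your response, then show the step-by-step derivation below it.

6,0,5

step 1: discover 6; path=6; order=6
step 2: discover 0; path=6>0; order=6,0
step 3: discover 5; path=6>0>5; order=6,0,5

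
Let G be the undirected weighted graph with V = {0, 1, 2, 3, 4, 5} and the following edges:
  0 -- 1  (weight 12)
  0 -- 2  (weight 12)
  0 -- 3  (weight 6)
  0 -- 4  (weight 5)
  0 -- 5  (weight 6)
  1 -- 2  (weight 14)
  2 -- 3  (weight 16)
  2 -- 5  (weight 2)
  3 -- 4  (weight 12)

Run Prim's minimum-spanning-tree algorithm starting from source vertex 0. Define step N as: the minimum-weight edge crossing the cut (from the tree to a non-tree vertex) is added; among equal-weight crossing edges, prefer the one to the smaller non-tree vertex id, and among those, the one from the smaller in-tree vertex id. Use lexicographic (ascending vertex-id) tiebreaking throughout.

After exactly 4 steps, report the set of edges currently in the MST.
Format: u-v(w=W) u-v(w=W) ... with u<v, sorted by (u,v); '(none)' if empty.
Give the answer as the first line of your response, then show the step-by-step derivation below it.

0-3(w=6) 0-4(w=5) 0-5(w=6) 2-5(w=2)

step 1: add edge 0-4 (w=5); MST = {0-4(w=5)}
step 2: add edge 0-3 (w=6); MST = {0-3(w=6) 0-4(w=5)}
step 3: add edge 0-5 (w=6); MST = {0-3(w=6) 0-4(w=5) 0-5(w=6)}
step 4: add edge 2-5 (w=2); MST = {0-3(w=6) 0-4(w=5) 0-5(w=6) 2-5(w=2)}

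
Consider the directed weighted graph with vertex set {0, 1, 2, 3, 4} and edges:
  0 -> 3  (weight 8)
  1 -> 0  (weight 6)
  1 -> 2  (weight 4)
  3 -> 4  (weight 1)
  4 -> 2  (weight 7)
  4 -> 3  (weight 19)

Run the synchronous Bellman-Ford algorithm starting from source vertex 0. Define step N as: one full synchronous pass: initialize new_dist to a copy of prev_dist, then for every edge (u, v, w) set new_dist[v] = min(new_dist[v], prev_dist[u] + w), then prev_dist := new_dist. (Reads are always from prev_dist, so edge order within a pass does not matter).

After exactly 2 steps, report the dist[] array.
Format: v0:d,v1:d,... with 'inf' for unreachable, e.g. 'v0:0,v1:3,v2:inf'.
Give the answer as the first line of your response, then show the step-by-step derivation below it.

v0:0,v1:inf,v2:inf,v3:8,v4:9

step 1: dist = v0:0,v1:inf,v2:inf,v3:8,v4:inf
step 2: dist = v0:0,v1:inf,v2:inf,v3:8,v4:9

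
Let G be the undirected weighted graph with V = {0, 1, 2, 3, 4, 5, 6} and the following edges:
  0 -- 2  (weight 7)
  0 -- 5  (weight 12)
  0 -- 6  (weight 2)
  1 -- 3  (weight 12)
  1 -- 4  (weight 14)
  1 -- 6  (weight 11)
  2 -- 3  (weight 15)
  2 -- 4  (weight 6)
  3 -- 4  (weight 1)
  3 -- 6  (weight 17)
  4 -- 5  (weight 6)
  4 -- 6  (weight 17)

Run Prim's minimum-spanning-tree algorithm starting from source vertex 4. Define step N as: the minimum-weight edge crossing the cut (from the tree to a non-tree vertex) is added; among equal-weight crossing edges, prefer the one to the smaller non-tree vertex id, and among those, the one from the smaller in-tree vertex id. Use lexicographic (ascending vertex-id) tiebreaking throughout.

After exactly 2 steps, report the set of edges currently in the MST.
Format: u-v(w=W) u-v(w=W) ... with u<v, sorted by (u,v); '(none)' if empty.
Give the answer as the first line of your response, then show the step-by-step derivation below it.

2-4(w=6) 3-4(w=1)

step 1: add edge 3-4 (w=1); MST = {3-4(w=1)}
step 2: add edge 2-4 (w=6); MST = {2-4(w=6) 3-4(w=1)}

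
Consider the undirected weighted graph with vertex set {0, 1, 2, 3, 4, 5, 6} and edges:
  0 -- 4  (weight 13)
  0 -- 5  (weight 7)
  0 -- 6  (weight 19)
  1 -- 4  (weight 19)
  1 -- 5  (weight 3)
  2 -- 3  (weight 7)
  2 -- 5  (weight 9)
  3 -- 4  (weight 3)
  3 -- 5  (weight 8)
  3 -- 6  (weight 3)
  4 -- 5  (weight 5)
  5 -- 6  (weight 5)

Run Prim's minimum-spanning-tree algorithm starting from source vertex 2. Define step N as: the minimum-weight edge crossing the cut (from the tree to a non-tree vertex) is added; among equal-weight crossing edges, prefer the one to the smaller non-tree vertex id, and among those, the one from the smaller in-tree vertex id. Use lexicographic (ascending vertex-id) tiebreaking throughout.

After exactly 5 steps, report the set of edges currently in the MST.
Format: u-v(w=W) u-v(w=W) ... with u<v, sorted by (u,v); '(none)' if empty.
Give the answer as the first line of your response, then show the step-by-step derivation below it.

1-5(w=3) 2-3(w=7) 3-4(w=3) 3-6(w=3) 4-5(w=5)

step 1: add edge 2-3 (w=7); MST = {2-3(w=7)}
step 2: add edge 3-4 (w=3); MST = {2-3(w=7) 3-4(w=3)}
step 3: add edge 3-6 (w=3); MST = {2-3(w=7) 3-4(w=3) 3-6(w=3)}
step 4: add edge 4-5 (w=5); MST = {2-3(w=7) 3-4(w=3) 3-6(w=3) 4-5(w=5)}
step 5: add edge 1-5 (w=3); MST = {1-5(w=3) 2-3(w=7) 3-4(w=3) 3-6(w=3) 4-5(w=5)}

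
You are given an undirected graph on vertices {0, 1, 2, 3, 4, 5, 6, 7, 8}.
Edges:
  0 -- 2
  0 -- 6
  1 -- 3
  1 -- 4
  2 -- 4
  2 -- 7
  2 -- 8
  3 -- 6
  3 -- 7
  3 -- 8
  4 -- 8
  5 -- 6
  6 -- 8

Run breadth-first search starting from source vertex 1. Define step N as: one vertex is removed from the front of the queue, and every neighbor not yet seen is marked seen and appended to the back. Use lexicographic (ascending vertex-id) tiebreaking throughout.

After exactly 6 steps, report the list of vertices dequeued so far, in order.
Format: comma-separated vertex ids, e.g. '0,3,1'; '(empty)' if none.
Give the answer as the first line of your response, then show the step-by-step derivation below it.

1,3,4,6,7,8

step 1: dequeue 1; queue=[3,4]; order=1
step 2: dequeue 3; queue=[4,6,7,8]; order=1,3
step 3: dequeue 4; queue=[6,7,8,2]; order=1,3,4
step 4: dequeue 6; queue=[7,8,2,0,5]; order=1,3,4,6
step 5: dequeue 7; queue=[8,2,0,5]; order=1,3,4,6,7
step 6: dequeue 8; queue=[2,0,5]; order=1,3,4,6,7,8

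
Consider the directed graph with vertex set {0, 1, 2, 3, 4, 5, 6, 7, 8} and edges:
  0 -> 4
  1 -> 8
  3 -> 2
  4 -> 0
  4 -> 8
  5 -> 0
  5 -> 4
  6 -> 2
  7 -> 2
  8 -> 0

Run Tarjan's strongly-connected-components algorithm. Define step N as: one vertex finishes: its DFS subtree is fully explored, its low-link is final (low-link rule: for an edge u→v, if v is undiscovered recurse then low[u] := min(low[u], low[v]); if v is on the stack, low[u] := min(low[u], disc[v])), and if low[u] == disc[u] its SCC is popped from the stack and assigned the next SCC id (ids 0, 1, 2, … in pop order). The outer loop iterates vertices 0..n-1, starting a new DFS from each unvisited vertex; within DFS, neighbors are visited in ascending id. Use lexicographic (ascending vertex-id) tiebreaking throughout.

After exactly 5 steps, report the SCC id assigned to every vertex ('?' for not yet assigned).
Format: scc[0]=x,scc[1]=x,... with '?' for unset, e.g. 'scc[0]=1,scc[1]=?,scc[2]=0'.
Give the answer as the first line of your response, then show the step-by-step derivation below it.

scc[0]=0,scc[1]=1,scc[2]=2,scc[3]=?,scc[4]=0,scc[5]=?,scc[6]=?,scc[7]=?,scc[8]=0

step 1: low=(low[0]=0,low[1]=?,low[2]=?,low[3]=?,low[4]=0,low[5]=?,low[6]=?,low[7]=?,low[8]=0); scc=(scc[0]=?,scc[1]=?,scc[2]=?,scc[3]=?,scc[4]=?,scc[5]=?,scc[6]=?,scc[7]=?,scc[8]=?)
step 2: low=(low[0]=0,low[1]=?,low[2]=?,low[3]=?,low[4]=0,low[5]=?,low[6]=?,low[7]=?,low[8]=0); scc=(scc[0]=?,scc[1]=?,scc[2]=?,scc[3]=?,scc[4]=?,scc[5]=?,scc[6]=?,scc[7]=?,scc[8]=?)
step 3: low=(low[0]=0,low[1]=?,low[2]=?,low[3]=?,low[4]=0,low[5]=?,low[6]=?,low[7]=?,low[8]=0); scc=(scc[0]=0,scc[1]=?,scc[2]=?,scc[3]=?,scc[4]=0,scc[5]=?,scc[6]=?,scc[7]=?,scc[8]=0)
step 4: low=(low[0]=0,low[1]=3,low[2]=?,low[3]=?,low[4]=0,low[5]=?,low[6]=?,low[7]=?,low[8]=0); scc=(scc[0]=0,scc[1]=1,scc[2]=?,scc[3]=?,scc[4]=0,scc[5]=?,scc[6]=?,scc[7]=?,scc[8]=0)
step 5: low=(low[0]=0,low[1]=3,low[2]=4,low[3]=?,low[4]=0,low[5]=?,low[6]=?,low[7]=?,low[8]=0); scc=(scc[0]=0,scc[1]=1,scc[2]=2,scc[3]=?,scc[4]=0,scc[5]=?,scc[6]=?,scc[7]=?,scc[8]=0)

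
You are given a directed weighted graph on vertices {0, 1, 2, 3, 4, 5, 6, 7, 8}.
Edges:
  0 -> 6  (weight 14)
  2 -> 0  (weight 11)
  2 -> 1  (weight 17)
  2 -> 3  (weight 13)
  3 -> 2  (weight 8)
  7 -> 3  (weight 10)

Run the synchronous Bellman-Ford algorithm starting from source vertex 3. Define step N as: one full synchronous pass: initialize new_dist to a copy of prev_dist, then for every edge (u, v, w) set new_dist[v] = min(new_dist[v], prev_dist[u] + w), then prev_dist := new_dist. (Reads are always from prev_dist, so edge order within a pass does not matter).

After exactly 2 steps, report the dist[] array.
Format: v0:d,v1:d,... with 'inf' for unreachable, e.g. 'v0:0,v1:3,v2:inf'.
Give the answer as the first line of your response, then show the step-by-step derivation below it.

v0:19,v1:25,v2:8,v3:0,v4:inf,v5:inf,v6:inf,v7:inf,v8:inf

step 1: dist = v0:inf,v1:inf,v2:8,v3:0,v4:inf,v5:inf,v6:inf,v7:inf,v8:inf
step 2: dist = v0:19,v1:25,v2:8,v3:0,v4:inf,v5:inf,v6:inf,v7:inf,v8:inf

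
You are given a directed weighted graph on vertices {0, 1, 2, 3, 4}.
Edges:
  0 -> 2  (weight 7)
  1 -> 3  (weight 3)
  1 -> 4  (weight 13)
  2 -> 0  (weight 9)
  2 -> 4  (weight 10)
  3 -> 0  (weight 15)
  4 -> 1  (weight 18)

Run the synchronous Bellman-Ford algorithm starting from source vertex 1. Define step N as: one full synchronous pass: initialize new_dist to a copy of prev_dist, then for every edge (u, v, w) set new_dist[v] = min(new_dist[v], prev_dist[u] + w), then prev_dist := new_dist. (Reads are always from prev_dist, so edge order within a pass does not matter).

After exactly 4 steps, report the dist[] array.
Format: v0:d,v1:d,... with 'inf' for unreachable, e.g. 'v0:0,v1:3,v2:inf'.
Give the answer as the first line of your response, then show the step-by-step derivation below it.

v0:18,v1:0,v2:25,v3:3,v4:13

step 1: dist = v0:inf,v1:0,v2:inf,v3:3,v4:13
step 2: dist = v0:18,v1:0,v2:inf,v3:3,v4:13
step 3: dist = v0:18,v1:0,v2:25,v3:3,v4:13
step 4: dist = v0:18,v1:0,v2:25,v3:3,v4:13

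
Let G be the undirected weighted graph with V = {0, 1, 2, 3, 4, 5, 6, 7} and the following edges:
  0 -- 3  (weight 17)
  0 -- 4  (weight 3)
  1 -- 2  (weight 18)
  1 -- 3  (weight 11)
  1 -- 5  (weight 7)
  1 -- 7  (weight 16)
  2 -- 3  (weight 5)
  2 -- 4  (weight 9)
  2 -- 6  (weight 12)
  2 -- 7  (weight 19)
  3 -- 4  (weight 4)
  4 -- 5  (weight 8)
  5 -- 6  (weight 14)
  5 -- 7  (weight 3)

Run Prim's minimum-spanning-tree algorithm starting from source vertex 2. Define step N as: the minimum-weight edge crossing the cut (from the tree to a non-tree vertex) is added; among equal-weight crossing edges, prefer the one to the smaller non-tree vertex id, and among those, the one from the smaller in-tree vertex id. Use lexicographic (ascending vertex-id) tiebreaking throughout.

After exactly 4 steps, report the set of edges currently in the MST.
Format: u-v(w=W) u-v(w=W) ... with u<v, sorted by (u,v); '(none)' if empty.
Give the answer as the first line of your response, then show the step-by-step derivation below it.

0-4(w=3) 2-3(w=5) 3-4(w=4) 4-5(w=8)

step 1: add edge 2-3 (w=5); MST = {2-3(w=5)}
step 2: add edge 3-4 (w=4); MST = {2-3(w=5) 3-4(w=4)}
step 3: add edge 0-4 (w=3); MST = {0-4(w=3) 2-3(w=5) 3-4(w=4)}
step 4: add edge 4-5 (w=8); MST = {0-4(w=3) 2-3(w=5) 3-4(w=4) 4-5(w=8)}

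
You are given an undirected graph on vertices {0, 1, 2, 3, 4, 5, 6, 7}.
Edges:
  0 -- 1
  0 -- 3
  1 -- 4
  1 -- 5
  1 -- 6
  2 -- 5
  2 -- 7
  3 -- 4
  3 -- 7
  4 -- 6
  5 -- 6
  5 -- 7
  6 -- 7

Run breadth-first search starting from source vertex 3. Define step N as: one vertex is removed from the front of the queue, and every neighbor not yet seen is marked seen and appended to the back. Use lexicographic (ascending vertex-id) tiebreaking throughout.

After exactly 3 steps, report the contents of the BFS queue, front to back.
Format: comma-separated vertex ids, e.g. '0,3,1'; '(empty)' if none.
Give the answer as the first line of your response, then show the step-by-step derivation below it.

7,1,6

step 1: dequeue 3; queue=[0,4,7]; order=3
step 2: dequeue 0; queue=[4,7,1]; order=3,0
step 3: dequeue 4; queue=[7,1,6]; order=3,0,4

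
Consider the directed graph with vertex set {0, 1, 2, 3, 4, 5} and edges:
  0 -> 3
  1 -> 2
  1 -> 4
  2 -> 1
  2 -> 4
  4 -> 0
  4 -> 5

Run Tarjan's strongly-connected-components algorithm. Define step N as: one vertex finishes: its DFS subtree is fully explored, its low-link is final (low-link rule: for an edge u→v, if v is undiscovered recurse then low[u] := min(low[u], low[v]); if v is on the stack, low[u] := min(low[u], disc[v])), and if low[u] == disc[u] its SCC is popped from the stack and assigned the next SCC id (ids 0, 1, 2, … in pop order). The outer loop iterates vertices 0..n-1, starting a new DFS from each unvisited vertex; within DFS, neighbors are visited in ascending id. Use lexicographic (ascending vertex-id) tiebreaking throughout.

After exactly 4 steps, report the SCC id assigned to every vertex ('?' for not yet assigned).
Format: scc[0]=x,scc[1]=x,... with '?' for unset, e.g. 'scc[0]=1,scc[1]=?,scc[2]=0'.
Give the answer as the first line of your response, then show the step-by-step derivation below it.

scc[0]=1,scc[1]=?,scc[2]=?,scc[3]=0,scc[4]=3,scc[5]=2

step 1: low=(low[0]=0,low[1]=?,low[2]=?,low[3]=1,low[4]=?,low[5]=?); scc=(scc[0]=?,scc[1]=?,scc[2]=?,scc[3]=0,scc[4]=?,scc[5]=?)
step 2: low=(low[0]=0,low[1]=?,low[2]=?,low[3]=1,low[4]=?,low[5]=?); scc=(scc[0]=1,scc[1]=?,scc[2]=?,scc[3]=0,scc[4]=?,scc[5]=?)
step 3: low=(low[0]=0,low[1]=2,low[2]=2,low[3]=1,low[4]=4,low[5]=5); scc=(scc[0]=1,scc[1]=?,scc[2]=?,scc[3]=0,scc[4]=?,scc[5]=2)
step 4: low=(low[0]=0,low[1]=2,low[2]=2,low[3]=1,low[4]=4,low[5]=5); scc=(scc[0]=1,scc[1]=?,scc[2]=?,scc[3]=0,scc[4]=3,scc[5]=2)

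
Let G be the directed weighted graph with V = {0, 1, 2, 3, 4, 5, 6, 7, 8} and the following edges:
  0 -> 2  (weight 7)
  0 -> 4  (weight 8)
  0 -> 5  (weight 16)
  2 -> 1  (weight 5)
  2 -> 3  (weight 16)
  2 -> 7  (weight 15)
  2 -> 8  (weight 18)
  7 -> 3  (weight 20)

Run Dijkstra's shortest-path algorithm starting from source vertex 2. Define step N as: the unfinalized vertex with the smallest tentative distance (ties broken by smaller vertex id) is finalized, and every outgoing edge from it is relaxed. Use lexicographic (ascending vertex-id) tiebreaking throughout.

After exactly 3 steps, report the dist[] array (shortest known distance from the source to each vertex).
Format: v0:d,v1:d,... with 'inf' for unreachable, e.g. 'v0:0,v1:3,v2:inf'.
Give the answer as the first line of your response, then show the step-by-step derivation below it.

v0:inf,v1:5,v2:0,v3:16,v4:inf,v5:inf,v6:inf,v7:15,v8:18

step 1: dist = v0:inf,v1:5,v2:0,v3:16,v4:inf,v5:inf,v6:inf,v7:15,v8:18
step 2: dist = v0:inf,v1:5,v2:0,v3:16,v4:inf,v5:inf,v6:inf,v7:15,v8:18
step 3: dist = v0:inf,v1:5,v2:0,v3:16,v4:inf,v5:inf,v6:inf,v7:15,v8:18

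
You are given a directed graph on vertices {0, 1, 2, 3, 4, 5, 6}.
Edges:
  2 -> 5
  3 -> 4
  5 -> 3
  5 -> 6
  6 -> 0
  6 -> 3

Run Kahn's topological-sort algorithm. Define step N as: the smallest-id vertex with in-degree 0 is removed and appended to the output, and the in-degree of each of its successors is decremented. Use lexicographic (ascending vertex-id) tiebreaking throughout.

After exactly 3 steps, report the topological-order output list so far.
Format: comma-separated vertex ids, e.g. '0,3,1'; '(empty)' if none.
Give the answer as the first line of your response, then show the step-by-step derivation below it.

1,2,5

step 1: output 1; order=[1]; indeg=(1,0,0,2,1,1,1)
step 2: output 2; order=[1,2]; indeg=(1,0,0,2,1,0,1)
step 3: output 5; order=[1,2,5]; indeg=(1,0,0,1,1,0,0)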